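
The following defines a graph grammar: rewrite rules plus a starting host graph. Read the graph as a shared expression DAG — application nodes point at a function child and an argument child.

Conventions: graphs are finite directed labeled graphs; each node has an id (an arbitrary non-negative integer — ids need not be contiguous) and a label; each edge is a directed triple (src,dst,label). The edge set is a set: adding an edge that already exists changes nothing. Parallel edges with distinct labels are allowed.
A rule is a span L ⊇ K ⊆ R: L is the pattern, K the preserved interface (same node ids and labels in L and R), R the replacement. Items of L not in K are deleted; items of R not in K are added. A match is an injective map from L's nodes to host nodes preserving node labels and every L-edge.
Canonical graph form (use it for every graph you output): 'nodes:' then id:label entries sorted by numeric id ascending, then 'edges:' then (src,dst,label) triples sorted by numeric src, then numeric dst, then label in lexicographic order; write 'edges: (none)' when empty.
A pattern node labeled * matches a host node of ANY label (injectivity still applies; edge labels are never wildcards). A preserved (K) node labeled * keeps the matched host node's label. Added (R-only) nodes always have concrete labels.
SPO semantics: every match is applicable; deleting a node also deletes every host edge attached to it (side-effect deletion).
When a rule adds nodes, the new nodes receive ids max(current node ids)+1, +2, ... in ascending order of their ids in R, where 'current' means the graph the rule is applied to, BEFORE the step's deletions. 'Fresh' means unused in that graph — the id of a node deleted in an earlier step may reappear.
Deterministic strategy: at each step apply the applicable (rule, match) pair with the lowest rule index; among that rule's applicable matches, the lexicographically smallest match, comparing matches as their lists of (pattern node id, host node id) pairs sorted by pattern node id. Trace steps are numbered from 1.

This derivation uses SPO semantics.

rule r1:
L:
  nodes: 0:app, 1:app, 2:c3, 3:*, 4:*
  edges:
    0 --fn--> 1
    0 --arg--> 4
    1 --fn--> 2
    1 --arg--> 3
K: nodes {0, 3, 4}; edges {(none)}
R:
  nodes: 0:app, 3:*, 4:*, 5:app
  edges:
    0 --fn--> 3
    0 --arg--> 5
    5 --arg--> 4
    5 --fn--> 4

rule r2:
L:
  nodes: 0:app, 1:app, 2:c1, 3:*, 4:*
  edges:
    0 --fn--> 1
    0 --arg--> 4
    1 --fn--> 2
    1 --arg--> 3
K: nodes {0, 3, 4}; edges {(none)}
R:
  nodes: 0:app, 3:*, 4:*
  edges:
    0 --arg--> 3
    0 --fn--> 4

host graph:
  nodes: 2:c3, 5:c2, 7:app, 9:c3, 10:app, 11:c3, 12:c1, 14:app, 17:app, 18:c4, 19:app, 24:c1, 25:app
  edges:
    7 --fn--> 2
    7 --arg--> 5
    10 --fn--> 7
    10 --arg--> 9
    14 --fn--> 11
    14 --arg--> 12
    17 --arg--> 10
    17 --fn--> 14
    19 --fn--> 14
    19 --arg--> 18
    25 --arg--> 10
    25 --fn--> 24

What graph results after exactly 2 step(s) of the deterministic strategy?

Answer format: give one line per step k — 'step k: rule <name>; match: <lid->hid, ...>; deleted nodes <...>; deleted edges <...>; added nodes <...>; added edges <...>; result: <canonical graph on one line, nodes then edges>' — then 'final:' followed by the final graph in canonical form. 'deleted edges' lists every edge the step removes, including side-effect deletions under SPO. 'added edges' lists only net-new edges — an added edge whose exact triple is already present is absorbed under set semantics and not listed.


step 1: rule r1; match: 0->10, 1->7, 2->2, 3->5, 4->9; deleted nodes 2, 7; deleted edges (7,2,fn); (7,5,arg); (10,7,fn); (10,9,arg); added nodes 26; added edges (10,5,fn); (10,26,arg); (26,9,arg); (26,9,fn); result: nodes: 5:c2, 9:c3, 10:app, 11:c3, 12:c1, 14:app, 17:app, 18:c4, 19:app, 24:c1, 25:app, 26:app edges: (10,5,fn); (10,26,arg); (14,11,fn); (14,12,arg); (17,10,arg); (17,14,fn); (19,14,fn); (19,18,arg); (25,10,arg); (25,24,fn); (26,9,arg); (26,9,fn)
step 2: rule r1; match: 0->17, 1->14, 2->11, 3->12, 4->10; deleted nodes 11, 14; deleted edges (14,11,fn); (14,12,arg); (17,10,arg); (17,14,fn); (19,14,fn); added nodes 27; added edges (17,12,fn); (17,27,arg); (27,10,arg); (27,10,fn); result: nodes: 5:c2, 9:c3, 10:app, 12:c1, 17:app, 18:c4, 19:app, 24:c1, 25:app, 26:app, 27:app edges: (10,5,fn); (10,26,arg); (17,12,fn); (17,27,arg); (19,18,arg); (25,10,arg); (25,24,fn); (26,9,arg); (26,9,fn); (27,10,arg); (27,10,fn)
final:
nodes: 5:c2, 9:c3, 10:app, 12:c1, 17:app, 18:c4, 19:app, 24:c1, 25:app, 26:app, 27:app
edges: (10,5,fn); (10,26,arg); (17,12,fn); (17,27,arg); (19,18,arg); (25,10,arg); (25,24,fn); (26,9,arg); (26,9,fn); (27,10,arg); (27,10,fn)


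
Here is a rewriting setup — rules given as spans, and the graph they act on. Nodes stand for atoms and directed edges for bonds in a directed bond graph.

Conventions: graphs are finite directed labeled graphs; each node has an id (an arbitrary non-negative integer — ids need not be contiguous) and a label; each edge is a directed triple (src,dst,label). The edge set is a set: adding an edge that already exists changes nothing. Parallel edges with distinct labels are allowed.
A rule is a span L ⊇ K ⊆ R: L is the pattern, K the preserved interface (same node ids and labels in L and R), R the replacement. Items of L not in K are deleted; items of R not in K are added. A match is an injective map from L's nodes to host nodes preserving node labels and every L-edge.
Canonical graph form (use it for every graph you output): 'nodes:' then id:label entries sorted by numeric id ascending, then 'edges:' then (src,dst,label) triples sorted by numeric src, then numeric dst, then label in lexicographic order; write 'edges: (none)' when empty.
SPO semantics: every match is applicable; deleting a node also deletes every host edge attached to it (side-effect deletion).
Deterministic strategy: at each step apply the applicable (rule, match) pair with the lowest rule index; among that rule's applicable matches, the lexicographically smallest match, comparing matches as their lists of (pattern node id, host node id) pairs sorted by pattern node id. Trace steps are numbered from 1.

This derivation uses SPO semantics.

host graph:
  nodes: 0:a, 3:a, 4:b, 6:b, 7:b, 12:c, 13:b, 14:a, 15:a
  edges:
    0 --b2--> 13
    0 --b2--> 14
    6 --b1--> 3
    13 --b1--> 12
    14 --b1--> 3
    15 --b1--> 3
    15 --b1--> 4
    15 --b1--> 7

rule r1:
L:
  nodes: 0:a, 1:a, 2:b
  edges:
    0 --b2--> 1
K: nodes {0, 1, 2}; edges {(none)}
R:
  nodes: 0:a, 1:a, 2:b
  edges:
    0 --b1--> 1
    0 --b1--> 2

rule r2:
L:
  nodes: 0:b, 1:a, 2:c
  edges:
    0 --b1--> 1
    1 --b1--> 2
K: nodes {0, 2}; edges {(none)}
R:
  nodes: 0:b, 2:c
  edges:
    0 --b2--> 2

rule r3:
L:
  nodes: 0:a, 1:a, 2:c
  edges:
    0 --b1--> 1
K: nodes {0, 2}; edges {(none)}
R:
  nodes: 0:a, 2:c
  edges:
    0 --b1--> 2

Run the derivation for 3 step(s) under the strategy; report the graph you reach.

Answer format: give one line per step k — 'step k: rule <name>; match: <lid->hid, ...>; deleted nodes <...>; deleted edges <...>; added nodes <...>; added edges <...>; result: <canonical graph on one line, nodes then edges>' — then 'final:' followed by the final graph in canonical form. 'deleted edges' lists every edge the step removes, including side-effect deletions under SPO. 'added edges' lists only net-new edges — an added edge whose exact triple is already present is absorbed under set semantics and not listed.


step 1: rule r1; match: 0->0, 1->14, 2->4; deleted nodes (none); deleted edges (0,14,b2); added nodes (none); added edges (0,4,b1); (0,14,b1); result: nodes: 0:a, 3:a, 4:b, 6:b, 7:b, 12:c, 13:b, 14:a, 15:a edges: (0,4,b1); (0,13,b2); (0,14,b1); (6,3,b1); (13,12,b1); (14,3,b1); (15,3,b1); (15,4,b1); (15,7,b1)
step 2: rule r3; match: 0->0, 1->14, 2->12; deleted nodes 14; deleted edges (0,14,b1); (14,3,b1); added nodes (none); added edges (0,12,b1); result: nodes: 0:a, 3:a, 4:b, 6:b, 7:b, 12:c, 13:b, 15:a edges: (0,4,b1); (0,12,b1); (0,13,b2); (6,3,b1); (13,12,b1); (15,3,b1); (15,4,b1); (15,7,b1)
step 3: rule r3; match: 0->15, 1->3, 2->12; deleted nodes 3; deleted edges (6,3,b1); (15,3,b1); added nodes (none); added edges (15,12,b1); result: nodes: 0:a, 4:b, 6:b, 7:b, 12:c, 13:b, 15:a edges: (0,4,b1); (0,12,b1); (0,13,b2); (13,12,b1); (15,4,b1); (15,7,b1); (15,12,b1)
final:
nodes: 0:a, 4:b, 6:b, 7:b, 12:c, 13:b, 15:a
edges: (0,4,b1); (0,12,b1); (0,13,b2); (13,12,b1); (15,4,b1); (15,7,b1); (15,12,b1)


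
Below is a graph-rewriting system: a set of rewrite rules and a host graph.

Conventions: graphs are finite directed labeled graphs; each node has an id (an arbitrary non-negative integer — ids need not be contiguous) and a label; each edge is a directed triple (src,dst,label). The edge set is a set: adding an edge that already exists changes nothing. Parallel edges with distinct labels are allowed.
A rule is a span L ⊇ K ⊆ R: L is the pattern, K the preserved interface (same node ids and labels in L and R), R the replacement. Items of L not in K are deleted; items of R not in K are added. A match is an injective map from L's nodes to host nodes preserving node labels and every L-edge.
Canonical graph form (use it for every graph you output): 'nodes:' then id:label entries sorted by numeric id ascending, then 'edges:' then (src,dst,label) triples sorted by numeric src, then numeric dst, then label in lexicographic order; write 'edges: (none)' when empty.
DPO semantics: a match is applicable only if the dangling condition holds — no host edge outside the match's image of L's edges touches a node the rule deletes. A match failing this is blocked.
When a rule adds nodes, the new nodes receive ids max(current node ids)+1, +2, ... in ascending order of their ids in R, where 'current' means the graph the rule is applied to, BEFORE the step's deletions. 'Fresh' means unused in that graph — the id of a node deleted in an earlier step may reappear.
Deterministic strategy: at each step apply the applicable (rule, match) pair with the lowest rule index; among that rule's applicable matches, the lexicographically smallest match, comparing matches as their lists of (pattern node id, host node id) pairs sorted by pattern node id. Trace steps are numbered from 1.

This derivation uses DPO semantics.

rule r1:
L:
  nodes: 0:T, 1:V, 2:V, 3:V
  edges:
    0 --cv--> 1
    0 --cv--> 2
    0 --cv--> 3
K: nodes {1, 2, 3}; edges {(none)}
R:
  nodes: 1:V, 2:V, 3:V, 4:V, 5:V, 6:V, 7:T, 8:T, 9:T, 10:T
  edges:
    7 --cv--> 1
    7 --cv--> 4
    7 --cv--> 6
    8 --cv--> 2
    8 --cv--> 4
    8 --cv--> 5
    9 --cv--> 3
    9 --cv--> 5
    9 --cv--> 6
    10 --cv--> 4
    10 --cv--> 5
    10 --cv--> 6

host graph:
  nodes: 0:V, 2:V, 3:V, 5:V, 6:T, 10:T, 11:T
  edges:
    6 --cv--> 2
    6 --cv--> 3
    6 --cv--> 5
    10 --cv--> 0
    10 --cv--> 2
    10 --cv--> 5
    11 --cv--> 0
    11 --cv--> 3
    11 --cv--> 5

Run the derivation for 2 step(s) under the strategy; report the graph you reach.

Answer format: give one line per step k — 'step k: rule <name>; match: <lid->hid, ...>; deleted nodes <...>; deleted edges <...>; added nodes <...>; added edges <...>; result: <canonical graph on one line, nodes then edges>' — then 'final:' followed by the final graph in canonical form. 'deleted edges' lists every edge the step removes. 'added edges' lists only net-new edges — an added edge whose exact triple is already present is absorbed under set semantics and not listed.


step 1: rule r1; match: 0->6, 1->2, 2->3, 3->5; deleted nodes 6; deleted edges (6,2,cv); (6,3,cv); (6,5,cv); added nodes 12, 13, 14, 15, 16, 17, 18; added edges (15,2,cv); (15,12,cv); (15,14,cv); (16,3,cv); (16,12,cv); (16,13,cv); (17,5,cv); (17,13,cv); (17,14,cv); (18,12,cv); (18,13,cv); (18,14,cv); result: nodes: 0:V, 2:V, 3:V, 5:V, 10:T, 11:T, 12:V, 13:V, 14:V, 15:T, 16:T, 17:T, 18:T edges: (10,0,cv); (10,2,cv); (10,5,cv); (11,0,cv); (11,3,cv); (11,5,cv); (15,2,cv); (15,12,cv); (15,14,cv); (16,3,cv); (16,12,cv); (16,13,cv); (17,5,cv); (17,13,cv); (17,14,cv); (18,12,cv); (18,13,cv); (18,14,cv)
step 2: rule r1; match: 0->10, 1->0, 2->2, 3->5; deleted nodes 10; deleted edges (10,0,cv); (10,2,cv); (10,5,cv); added nodes 19, 20, 21, 22, 23, 24, 25; added edges (22,0,cv); (22,19,cv); (22,21,cv); (23,2,cv); (23,19,cv); (23,20,cv); (24,5,cv); (24,20,cv); (24,21,cv); (25,19,cv); (25,20,cv); (25,21,cv); result: nodes: 0:V, 2:V, 3:V, 5:V, 11:T, 12:V, 13:V, 14:V, 15:T, 16:T, 17:T, 18:T, 19:V, 20:V, 21:V, 22:T, 23:T, 24:T, 25:T edges: (11,0,cv); (11,3,cv); (11,5,cv); (15,2,cv); (15,12,cv); (15,14,cv); (16,3,cv); (16,12,cv); (16,13,cv); (17,5,cv); (17,13,cv); (17,14,cv); (18,12,cv); (18,13,cv); (18,14,cv); (22,0,cv); (22,19,cv); (22,21,cv); (23,2,cv); (23,19,cv); (23,20,cv); (24,5,cv); (24,20,cv); (24,21,cv); (25,19,cv); (25,20,cv); (25,21,cv)
final:
nodes: 0:V, 2:V, 3:V, 5:V, 11:T, 12:V, 13:V, 14:V, 15:T, 16:T, 17:T, 18:T, 19:V, 20:V, 21:V, 22:T, 23:T, 24:T, 25:T
edges: (11,0,cv); (11,3,cv); (11,5,cv); (15,2,cv); (15,12,cv); (15,14,cv); (16,3,cv); (16,12,cv); (16,13,cv); (17,5,cv); (17,13,cv); (17,14,cv); (18,12,cv); (18,13,cv); (18,14,cv); (22,0,cv); (22,19,cv); (22,21,cv); (23,2,cv); (23,19,cv); (23,20,cv); (24,5,cv); (24,20,cv); (24,21,cv); (25,19,cv); (25,20,cv); (25,21,cv)


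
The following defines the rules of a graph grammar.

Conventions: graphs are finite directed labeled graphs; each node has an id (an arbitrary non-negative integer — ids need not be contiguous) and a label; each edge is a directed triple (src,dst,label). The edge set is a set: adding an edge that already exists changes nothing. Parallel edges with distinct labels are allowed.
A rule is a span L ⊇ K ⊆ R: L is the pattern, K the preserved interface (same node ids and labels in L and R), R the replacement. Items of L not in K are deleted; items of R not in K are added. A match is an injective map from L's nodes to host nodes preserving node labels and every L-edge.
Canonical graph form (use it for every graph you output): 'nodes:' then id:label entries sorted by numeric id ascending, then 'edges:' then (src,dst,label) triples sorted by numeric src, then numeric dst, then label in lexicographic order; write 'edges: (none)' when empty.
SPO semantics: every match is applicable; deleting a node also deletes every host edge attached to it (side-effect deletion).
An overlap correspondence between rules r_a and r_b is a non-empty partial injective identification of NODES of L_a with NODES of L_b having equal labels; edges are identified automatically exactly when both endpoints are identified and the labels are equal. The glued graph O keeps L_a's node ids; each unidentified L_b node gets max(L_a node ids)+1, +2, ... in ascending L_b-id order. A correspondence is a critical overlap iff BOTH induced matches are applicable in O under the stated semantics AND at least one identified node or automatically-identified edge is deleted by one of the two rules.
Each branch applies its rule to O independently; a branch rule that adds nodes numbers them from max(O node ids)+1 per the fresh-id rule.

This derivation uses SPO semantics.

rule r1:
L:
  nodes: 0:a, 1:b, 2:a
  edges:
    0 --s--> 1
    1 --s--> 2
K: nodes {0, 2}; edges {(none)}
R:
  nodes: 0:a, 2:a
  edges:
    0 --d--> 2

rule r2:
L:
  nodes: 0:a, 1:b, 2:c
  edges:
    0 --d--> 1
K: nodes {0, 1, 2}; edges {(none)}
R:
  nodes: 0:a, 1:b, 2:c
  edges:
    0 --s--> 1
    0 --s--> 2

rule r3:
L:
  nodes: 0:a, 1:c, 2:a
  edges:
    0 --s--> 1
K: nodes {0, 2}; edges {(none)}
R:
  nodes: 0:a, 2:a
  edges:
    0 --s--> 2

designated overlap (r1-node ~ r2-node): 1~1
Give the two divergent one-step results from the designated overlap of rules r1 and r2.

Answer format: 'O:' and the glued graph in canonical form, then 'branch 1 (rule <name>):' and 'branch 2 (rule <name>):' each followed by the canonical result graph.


O:
nodes: 0:a, 1:b, 2:a, 3:a, 4:c
edges: (0,1,s); (1,2,s); (3,1,d)
branch 1 (rule r1):
nodes: 0:a, 2:a, 3:a, 4:c
edges: (0,2,d)
branch 2 (rule r2):
nodes: 0:a, 1:b, 2:a, 3:a, 4:c
edges: (0,1,s); (1,2,s); (3,1,s); (3,4,s)


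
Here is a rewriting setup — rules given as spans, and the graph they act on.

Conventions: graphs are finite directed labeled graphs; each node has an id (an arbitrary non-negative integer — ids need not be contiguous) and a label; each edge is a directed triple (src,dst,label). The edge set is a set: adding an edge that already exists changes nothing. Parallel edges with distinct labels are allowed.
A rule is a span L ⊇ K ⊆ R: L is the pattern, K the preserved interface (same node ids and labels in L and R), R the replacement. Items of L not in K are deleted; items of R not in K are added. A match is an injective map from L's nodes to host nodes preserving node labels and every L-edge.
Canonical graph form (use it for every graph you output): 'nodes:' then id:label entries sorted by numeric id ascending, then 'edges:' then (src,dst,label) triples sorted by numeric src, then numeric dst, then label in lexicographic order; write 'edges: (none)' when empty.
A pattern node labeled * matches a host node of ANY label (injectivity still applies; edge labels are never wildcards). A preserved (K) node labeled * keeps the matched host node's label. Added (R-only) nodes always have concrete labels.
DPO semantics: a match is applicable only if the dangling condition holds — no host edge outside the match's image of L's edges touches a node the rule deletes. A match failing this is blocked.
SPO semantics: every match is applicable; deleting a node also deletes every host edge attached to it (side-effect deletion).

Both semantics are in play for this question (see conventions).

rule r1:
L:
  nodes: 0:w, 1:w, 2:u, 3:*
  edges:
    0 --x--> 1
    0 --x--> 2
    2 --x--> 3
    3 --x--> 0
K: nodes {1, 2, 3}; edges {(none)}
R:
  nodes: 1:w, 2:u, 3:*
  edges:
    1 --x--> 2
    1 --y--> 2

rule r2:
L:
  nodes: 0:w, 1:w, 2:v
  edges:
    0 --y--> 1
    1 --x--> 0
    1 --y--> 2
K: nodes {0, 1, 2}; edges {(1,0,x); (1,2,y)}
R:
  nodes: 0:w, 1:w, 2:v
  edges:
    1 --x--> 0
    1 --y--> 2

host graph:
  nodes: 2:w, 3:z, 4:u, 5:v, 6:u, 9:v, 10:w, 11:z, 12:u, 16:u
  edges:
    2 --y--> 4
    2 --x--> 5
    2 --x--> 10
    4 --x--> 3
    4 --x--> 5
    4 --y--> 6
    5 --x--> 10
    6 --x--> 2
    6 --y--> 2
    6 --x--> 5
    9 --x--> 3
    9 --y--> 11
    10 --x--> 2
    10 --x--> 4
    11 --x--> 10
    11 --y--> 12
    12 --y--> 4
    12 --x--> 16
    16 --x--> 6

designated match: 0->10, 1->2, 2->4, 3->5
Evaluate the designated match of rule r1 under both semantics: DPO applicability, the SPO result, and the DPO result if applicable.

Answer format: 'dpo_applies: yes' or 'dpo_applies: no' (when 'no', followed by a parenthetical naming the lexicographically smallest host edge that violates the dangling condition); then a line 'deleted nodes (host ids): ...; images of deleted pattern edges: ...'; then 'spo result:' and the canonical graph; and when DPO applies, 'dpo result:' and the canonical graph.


dpo_applies: no
(the rule deletes node 10, which keeps host edge (2,10,x) outside the match image — the dangling condition fails, DPO blocks; SPO proceeds and side-deletes such edges)
deleted nodes (host ids): 10; images of deleted pattern edges: (4,5,x); (5,10,x); (10,2,x); (10,4,x)
spo result:
nodes: 2:w, 3:z, 4:u, 5:v, 6:u, 9:v, 11:z, 12:u, 16:u
edges: (2,4,x); (2,4,y); (2,5,x); (4,3,x); (4,6,y); (6,2,x); (6,2,y); (6,5,x); (9,3,x); (9,11,y); (11,12,y); (12,4,y); (12,16,x); (16,6,x)


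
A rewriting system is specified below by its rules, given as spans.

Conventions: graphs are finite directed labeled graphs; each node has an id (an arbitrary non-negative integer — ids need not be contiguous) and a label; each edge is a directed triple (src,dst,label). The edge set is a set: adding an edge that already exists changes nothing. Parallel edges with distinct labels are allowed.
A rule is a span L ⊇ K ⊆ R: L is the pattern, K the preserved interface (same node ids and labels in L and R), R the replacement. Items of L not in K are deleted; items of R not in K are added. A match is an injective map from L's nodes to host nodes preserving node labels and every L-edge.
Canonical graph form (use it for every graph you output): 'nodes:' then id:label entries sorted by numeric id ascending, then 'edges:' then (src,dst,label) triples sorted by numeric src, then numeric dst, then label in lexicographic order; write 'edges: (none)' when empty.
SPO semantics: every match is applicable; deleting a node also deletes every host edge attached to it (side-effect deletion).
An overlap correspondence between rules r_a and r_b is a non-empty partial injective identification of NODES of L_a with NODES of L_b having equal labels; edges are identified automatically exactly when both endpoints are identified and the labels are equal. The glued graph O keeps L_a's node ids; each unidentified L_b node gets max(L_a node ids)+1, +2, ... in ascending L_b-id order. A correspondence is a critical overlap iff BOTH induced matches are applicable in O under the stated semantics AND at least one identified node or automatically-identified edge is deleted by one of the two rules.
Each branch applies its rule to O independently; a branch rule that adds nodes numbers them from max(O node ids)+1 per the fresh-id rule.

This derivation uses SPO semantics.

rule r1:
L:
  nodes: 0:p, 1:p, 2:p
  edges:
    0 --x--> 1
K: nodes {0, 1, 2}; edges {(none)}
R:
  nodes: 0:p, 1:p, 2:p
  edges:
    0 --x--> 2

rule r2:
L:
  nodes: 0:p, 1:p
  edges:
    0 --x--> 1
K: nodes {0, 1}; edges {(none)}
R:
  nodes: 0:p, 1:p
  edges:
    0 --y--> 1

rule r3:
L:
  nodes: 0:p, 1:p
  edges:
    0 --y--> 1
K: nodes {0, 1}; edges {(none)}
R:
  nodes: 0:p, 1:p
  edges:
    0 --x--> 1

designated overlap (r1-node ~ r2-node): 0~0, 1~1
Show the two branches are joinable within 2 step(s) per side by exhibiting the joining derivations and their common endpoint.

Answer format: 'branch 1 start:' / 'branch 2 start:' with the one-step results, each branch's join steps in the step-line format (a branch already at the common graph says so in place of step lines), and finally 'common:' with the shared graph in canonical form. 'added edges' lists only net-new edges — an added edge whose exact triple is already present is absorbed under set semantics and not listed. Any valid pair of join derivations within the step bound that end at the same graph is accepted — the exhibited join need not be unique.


branch 1 start:
nodes: 0:p, 1:p, 2:p
edges: (0,2,x)
branch 2 start:
nodes: 0:p, 1:p, 2:p
edges: (0,1,y)
branch 1 step 1: rule r1; match: 0->0, 1->2, 2->1; deleted nodes (none); deleted edges (0,2,x); added nodes (none); added edges (0,1,x); result: nodes: 0:p, 1:p, 2:p edges: (0,1,x)
branch 2 step 1: rule r3; match: 0->0, 1->1; deleted nodes (none); deleted edges (0,1,y); added nodes (none); added edges (0,1,x); result: nodes: 0:p, 1:p, 2:p edges: (0,1,x)
common:
nodes: 0:p, 1:p, 2:p
edges: (0,1,x)


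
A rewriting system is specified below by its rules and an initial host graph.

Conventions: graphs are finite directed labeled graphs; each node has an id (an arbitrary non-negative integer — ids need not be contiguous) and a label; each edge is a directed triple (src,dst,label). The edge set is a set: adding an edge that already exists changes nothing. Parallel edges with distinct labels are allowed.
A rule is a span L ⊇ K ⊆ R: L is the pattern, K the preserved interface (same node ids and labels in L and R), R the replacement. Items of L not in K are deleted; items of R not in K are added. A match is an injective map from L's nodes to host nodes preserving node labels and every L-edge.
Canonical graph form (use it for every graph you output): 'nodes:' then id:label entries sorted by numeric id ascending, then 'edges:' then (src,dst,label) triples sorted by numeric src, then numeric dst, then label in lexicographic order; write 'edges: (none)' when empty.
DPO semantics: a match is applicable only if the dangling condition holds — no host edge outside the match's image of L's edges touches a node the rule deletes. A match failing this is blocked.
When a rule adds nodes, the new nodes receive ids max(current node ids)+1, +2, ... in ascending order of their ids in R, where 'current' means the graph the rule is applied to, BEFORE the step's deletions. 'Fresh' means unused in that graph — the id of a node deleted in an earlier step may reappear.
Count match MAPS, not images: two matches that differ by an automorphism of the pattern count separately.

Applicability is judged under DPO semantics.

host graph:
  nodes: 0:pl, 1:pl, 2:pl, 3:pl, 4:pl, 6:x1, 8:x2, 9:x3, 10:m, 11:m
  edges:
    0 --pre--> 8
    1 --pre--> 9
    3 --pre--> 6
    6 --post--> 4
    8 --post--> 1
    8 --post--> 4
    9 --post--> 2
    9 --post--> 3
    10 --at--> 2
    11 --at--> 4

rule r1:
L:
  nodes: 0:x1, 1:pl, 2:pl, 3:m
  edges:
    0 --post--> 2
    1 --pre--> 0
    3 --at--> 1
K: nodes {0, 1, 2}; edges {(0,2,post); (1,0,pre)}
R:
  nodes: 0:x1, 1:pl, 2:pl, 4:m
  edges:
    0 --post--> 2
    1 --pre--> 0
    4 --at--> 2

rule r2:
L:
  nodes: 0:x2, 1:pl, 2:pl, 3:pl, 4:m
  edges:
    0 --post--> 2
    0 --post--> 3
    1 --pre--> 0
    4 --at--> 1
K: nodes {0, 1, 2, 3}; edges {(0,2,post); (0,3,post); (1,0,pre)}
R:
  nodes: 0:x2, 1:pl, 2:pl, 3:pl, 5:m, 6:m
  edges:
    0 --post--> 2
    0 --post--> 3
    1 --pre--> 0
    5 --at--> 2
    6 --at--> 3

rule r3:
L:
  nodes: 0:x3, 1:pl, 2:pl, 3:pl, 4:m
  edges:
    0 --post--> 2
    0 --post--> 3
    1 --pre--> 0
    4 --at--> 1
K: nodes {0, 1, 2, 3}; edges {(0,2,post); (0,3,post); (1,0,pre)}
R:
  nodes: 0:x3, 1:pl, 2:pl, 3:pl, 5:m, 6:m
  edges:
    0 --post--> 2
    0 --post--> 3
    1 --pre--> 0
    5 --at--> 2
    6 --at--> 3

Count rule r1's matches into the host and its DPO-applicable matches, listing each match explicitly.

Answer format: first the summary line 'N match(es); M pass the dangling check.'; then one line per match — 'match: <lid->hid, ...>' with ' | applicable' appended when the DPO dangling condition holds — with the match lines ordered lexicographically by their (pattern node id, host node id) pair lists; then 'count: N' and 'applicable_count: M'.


0 match(es); 0 pass the dangling check.
count: 0
applicable_count: 0


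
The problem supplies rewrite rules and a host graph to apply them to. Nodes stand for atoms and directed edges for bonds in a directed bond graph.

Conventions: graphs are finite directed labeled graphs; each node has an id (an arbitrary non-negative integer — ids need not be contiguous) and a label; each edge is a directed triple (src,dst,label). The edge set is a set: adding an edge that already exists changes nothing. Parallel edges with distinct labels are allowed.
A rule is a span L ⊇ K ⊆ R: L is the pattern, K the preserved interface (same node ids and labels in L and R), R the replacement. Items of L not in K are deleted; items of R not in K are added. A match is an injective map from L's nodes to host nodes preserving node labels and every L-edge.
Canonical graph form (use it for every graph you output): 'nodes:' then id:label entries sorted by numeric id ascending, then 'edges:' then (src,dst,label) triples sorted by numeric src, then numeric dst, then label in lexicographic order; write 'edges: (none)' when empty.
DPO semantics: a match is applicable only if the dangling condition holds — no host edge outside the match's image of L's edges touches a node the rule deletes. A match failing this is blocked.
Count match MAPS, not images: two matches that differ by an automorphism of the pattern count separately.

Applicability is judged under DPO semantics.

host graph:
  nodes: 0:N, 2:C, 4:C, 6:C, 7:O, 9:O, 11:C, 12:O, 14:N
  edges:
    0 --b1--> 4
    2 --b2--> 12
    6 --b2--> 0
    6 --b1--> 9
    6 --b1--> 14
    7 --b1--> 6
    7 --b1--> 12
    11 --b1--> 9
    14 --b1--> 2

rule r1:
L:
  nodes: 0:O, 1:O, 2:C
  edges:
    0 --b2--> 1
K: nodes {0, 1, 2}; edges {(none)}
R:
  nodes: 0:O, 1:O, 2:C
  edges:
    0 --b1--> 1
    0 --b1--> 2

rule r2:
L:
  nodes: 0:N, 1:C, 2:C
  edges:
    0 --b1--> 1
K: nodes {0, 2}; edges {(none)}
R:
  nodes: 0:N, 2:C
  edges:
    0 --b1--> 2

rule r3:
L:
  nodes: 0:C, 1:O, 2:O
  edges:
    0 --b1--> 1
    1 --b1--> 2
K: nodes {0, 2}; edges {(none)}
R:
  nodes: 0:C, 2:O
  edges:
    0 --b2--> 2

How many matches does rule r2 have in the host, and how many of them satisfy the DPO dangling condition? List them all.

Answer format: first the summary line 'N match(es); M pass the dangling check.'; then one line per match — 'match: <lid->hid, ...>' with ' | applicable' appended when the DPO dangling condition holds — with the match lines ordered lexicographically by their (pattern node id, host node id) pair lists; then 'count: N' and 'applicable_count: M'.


6 match(es); 3 pass the dangling check.
match: 0->0, 1->4, 2->2 | applicable
match: 0->0, 1->4, 2->6 | applicable
match: 0->0, 1->4, 2->11 | applicable
match: 0->14, 1->2, 2->4
match: 0->14, 1->2, 2->6
match: 0->14, 1->2, 2->11
count: 6
applicable_count: 3


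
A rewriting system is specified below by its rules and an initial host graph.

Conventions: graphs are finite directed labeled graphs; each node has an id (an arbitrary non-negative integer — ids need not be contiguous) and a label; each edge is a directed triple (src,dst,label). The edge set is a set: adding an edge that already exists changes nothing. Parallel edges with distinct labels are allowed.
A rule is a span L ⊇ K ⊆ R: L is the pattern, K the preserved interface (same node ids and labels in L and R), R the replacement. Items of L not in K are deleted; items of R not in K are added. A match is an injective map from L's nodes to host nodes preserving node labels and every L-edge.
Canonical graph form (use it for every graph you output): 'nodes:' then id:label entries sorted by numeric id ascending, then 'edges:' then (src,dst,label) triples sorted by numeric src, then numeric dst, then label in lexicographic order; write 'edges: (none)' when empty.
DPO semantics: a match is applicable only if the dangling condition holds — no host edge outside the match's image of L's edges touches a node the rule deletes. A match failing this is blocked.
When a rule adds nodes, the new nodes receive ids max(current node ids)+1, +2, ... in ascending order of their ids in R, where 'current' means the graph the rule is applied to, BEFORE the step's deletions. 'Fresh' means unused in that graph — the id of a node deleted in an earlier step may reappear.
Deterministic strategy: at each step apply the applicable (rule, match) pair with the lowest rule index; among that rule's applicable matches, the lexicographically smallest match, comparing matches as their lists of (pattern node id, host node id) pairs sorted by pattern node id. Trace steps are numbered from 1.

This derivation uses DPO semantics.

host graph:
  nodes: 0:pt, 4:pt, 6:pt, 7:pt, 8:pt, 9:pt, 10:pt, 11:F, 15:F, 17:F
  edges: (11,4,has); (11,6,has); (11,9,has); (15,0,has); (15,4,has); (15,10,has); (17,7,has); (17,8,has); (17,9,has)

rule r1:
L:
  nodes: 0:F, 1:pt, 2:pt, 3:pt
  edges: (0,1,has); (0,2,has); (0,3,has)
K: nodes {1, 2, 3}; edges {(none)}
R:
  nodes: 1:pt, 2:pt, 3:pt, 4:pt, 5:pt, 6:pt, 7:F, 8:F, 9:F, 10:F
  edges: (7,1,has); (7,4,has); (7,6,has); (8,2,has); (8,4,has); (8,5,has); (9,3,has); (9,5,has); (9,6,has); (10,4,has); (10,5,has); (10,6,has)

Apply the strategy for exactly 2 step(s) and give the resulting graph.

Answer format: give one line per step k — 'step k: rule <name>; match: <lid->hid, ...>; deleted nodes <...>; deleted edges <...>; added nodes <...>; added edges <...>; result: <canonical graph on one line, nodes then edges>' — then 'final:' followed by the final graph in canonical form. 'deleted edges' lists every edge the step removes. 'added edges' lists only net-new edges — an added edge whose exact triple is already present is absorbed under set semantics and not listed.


step 1: rule r1; match: 0->11, 1->4, 2->6, 3->9; deleted nodes 11; deleted edges (11,4,has); (11,6,has); (11,9,has); added nodes 18, 19, 20, 21, 22, 23, 24; added edges (21,4,has); (21,18,has); (21,20,has); (22,6,has); (22,18,has); (22,19,has); (23,9,has); (23,19,has); (23,20,has); (24,18,has); (24,19,has); (24,20,has); result: nodes: 0:pt, 4:pt, 6:pt, 7:pt, 8:pt, 9:pt, 10:pt, 15:F, 17:F, 18:pt, 19:pt, 20:pt, 21:F, 22:F, 23:F, 24:F edges: (15,0,has); (15,4,has); (15,10,has); (17,7,has); (17,8,has); (17,9,has); (21,4,has); (21,18,has); (21,20,has); (22,6,has); (22,18,has); (22,19,has); (23,9,has); (23,19,has); (23,20,has); (24,18,has); (24,19,has); (24,20,has)
step 2: rule r1; match: 0->15, 1->0, 2->4, 3->10; deleted nodes 15; deleted edges (15,0,has); (15,4,has); (15,10,has); added nodes 25, 26, 27, 28, 29, 30, 31; added edges (28,0,has); (28,25,has); (28,27,has); (29,4,has); (29,25,has); (29,26,has); (30,10,has); (30,26,has); (30,27,has); (31,25,has); (31,26,has); (31,27,has); result: nodes: 0:pt, 4:pt, 6:pt, 7:pt, 8:pt, 9:pt, 10:pt, 17:F, 18:pt, 19:pt, 20:pt, 21:F, 22:F, 23:F, 24:F, 25:pt, 26:pt, 27:pt, 28:F, 29:F, 30:F, 31:F edges: (17,7,has); (17,8,has); (17,9,has); (21,4,has); (21,18,has); (21,20,has); (22,6,has); (22,18,has); (22,19,has); (23,9,has); (23,19,has); (23,20,has); (24,18,has); (24,19,has); (24,20,has); (28,0,has); (28,25,has); (28,27,has); (29,4,has); (29,25,has); (29,26,has); (30,10,has); (30,26,has); (30,27,has); (31,25,has); (31,26,has); (31,27,has)
final:
nodes: 0:pt, 4:pt, 6:pt, 7:pt, 8:pt, 9:pt, 10:pt, 17:F, 18:pt, 19:pt, 20:pt, 21:F, 22:F, 23:F, 24:F, 25:pt, 26:pt, 27:pt, 28:F, 29:F, 30:F, 31:F
edges: (17,7,has); (17,8,has); (17,9,has); (21,4,has); (21,18,has); (21,20,has); (22,6,has); (22,18,has); (22,19,has); (23,9,has); (23,19,has); (23,20,has); (24,18,has); (24,19,has); (24,20,has); (28,0,has); (28,25,has); (28,27,has); (29,4,has); (29,25,has); (29,26,has); (30,10,has); (30,26,has); (30,27,has); (31,25,has); (31,26,has); (31,27,has)


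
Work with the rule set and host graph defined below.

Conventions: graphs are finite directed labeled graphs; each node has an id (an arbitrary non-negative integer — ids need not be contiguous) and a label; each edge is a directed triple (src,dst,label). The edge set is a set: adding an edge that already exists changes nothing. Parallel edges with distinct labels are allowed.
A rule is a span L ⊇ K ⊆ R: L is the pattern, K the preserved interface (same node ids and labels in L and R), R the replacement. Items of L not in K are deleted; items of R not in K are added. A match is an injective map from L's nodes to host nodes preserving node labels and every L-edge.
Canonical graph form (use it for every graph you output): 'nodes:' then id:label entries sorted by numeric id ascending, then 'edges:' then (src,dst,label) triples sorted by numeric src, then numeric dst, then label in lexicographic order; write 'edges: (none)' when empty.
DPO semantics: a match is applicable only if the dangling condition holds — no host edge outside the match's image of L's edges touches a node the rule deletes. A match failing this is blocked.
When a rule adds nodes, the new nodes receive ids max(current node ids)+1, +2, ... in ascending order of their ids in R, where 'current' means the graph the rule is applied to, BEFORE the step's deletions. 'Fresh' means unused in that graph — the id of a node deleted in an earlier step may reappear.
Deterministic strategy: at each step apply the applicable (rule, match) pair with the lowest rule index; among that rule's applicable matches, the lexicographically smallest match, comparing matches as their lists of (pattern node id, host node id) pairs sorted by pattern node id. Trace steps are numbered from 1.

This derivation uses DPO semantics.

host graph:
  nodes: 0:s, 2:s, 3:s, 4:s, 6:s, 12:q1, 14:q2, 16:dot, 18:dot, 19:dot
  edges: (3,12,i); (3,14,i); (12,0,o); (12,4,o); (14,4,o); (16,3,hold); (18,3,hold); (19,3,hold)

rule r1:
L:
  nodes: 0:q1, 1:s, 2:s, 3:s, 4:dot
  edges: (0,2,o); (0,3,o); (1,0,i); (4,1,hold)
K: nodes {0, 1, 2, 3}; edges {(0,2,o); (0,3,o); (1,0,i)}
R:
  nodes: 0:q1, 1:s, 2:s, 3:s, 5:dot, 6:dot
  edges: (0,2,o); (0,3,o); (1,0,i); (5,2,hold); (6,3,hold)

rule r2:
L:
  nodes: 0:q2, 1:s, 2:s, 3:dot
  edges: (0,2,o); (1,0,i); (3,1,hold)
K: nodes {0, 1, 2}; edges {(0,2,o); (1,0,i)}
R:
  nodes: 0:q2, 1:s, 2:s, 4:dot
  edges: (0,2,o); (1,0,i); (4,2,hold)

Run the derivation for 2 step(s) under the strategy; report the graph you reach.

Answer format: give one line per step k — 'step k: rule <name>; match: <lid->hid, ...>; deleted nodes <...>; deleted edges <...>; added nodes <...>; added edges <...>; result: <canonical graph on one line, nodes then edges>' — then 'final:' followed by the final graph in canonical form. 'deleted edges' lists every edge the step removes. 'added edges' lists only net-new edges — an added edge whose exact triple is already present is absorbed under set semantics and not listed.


step 1: rule r1; match: 0->12, 1->3, 2->0, 3->4, 4->16; deleted nodes 16; deleted edges (16,3,hold); added nodes 20, 21; added edges (20,0,hold); (21,4,hold); result: nodes: 0:s, 2:s, 3:s, 4:s, 6:s, 12:q1, 14:q2, 18:dot, 19:dot, 20:dot, 21:dot edges: (3,12,i); (3,14,i); (12,0,o); (12,4,o); (14,4,o); (18,3,hold); (19,3,hold); (20,0,hold); (21,4,hold)
step 2: rule r1; match: 0->12, 1->3, 2->0, 3->4, 4->18; deleted nodes 18; deleted edges (18,3,hold); added nodes 22, 23; added edges (22,0,hold); (23,4,hold); result: nodes: 0:s, 2:s, 3:s, 4:s, 6:s, 12:q1, 14:q2, 19:dot, 20:dot, 21:dot, 22:dot, 23:dot edges: (3,12,i); (3,14,i); (12,0,o); (12,4,o); (14,4,o); (19,3,hold); (20,0,hold); (21,4,hold); (22,0,hold); (23,4,hold)
final:
nodes: 0:s, 2:s, 3:s, 4:s, 6:s, 12:q1, 14:q2, 19:dot, 20:dot, 21:dot, 22:dot, 23:dot
edges: (3,12,i); (3,14,i); (12,0,o); (12,4,o); (14,4,o); (19,3,hold); (20,0,hold); (21,4,hold); (22,0,hold); (23,4,hold)


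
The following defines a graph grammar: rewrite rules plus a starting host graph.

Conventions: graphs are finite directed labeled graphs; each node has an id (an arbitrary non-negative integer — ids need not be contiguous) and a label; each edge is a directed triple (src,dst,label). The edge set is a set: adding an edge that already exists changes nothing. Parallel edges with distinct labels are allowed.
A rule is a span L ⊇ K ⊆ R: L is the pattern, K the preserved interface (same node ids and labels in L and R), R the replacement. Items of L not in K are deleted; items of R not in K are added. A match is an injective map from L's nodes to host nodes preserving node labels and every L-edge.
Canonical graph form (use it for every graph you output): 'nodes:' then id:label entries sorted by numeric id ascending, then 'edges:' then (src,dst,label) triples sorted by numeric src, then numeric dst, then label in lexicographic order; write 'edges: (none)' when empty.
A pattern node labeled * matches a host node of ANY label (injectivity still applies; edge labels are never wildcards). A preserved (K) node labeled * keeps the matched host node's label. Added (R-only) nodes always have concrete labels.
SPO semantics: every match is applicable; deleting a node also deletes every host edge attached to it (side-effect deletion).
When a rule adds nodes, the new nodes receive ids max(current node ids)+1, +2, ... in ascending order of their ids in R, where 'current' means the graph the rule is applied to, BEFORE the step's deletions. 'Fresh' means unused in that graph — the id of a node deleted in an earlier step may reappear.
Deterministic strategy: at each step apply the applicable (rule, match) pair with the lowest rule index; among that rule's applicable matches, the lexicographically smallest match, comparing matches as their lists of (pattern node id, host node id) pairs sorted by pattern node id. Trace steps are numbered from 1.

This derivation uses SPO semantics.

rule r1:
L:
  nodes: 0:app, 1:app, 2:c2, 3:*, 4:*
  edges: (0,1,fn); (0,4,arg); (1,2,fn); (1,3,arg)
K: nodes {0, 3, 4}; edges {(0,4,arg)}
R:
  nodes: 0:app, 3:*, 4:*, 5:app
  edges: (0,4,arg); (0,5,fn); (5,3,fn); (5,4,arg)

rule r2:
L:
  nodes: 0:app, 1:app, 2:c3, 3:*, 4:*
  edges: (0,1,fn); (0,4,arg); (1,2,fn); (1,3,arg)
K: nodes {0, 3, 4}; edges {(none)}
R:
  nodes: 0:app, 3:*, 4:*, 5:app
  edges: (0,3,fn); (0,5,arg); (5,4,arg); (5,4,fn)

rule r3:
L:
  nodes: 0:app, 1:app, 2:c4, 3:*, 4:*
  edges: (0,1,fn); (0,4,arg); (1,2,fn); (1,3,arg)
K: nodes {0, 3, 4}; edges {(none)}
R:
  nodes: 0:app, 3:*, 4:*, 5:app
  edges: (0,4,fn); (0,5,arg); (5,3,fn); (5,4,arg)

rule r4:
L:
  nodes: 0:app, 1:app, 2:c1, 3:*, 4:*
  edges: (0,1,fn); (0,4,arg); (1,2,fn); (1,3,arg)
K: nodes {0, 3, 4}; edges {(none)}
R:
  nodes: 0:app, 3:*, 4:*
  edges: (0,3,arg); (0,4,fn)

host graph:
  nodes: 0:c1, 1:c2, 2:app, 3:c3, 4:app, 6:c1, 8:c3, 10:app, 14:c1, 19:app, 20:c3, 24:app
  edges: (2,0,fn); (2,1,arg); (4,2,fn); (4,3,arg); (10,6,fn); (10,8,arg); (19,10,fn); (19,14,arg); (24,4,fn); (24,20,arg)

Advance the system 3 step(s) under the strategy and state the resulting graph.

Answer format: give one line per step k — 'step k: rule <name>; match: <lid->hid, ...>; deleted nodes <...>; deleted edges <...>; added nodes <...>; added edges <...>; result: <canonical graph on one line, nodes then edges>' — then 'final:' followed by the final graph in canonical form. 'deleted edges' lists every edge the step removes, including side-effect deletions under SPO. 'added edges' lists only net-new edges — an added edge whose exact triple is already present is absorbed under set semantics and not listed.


step 1: rule r4; match: 0->4, 1->2, 2->0, 3->1, 4->3; deleted nodes 0, 2; deleted edges (2,0,fn); (2,1,arg); (4,2,fn); (4,3,arg); added nodes (none); added edges (4,1,arg); (4,3,fn); result: nodes: 1:c2, 3:c3, 4:app, 6:c1, 8:c3, 10:app, 14:c1, 19:app, 20:c3, 24:app edges: (4,1,arg); (4,3,fn); (10,6,fn); (10,8,arg); (19,10,fn); (19,14,arg); (24,4,fn); (24,20,arg)
step 2: rule r2; match: 0->24, 1->4, 2->3, 3->1, 4->20; deleted nodes 3, 4; deleted edges (4,1,arg); (4,3,fn); (24,4,fn); (24,20,arg); added nodes 25; added edges (24,1,fn); (24,25,arg); (25,20,arg); (25,20,fn); result: nodes: 1:c2, 6:c1, 8:c3, 10:app, 14:c1, 19:app, 20:c3, 24:app, 25:app edges: (10,6,fn); (10,8,arg); (19,10,fn); (19,14,arg); (24,1,fn); (24,25,arg); (25,20,arg); (25,20,fn)
step 3: rule r4; match: 0->19, 1->10, 2->6, 3->8, 4->14; deleted nodes 6, 10; deleted edges (10,6,fn); (10,8,arg); (19,10,fn); (19,14,arg); added nodes (none); added edges (19,8,arg); (19,14,fn); result: nodes: 1:c2, 8:c3, 14:c1, 19:app, 20:c3, 24:app, 25:app edges: (19,8,arg); (19,14,fn); (24,1,fn); (24,25,arg); (25,20,arg); (25,20,fn)
final:
nodes: 1:c2, 8:c3, 14:c1, 19:app, 20:c3, 24:app, 25:app
edges: (19,8,arg); (19,14,fn); (24,1,fn); (24,25,arg); (25,20,arg); (25,20,fn)
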